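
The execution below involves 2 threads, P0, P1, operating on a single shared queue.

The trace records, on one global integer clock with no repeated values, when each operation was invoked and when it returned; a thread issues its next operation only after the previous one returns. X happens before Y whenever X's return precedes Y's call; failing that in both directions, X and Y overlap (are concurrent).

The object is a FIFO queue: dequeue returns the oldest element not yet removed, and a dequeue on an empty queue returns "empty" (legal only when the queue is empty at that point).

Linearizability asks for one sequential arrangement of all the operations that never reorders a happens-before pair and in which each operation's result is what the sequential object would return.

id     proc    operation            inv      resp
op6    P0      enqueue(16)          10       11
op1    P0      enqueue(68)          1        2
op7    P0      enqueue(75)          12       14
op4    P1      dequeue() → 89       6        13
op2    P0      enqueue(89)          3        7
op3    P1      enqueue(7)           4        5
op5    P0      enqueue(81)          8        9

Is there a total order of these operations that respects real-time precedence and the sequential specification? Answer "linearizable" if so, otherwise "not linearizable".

events 1..12 are fine; event 13 — the response of op4 at time 13 — makes the prefix non-linearizable
checked exhaustively: 7 real-time-consistent orders of 6 completed operations, zero legal queue replays
no completion choice of the 1 pending operation (op7) rescues it — every subset was tried
take op1, op2, op3, op4, op5, op6 (pending dropped): step 4 already fails, because op4 dequeue() → 89 cannot occur there
take op1, op2, op3, op5, op4, op6 (pending dropped): step 5 already fails, because op4 dequeue() → 89 cannot occur there

not linearizable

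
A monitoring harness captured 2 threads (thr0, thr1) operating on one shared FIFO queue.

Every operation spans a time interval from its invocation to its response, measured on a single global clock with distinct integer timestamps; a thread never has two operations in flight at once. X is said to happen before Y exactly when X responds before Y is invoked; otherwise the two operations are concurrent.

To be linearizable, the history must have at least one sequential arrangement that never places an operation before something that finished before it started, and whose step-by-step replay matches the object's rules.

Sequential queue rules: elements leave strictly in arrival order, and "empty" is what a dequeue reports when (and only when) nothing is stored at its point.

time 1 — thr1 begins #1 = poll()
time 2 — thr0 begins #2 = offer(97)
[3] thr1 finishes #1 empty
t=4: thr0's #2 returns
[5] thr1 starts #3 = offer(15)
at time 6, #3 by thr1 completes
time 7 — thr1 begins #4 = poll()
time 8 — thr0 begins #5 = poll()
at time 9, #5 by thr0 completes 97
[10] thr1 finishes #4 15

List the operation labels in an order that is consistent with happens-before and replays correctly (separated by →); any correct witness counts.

#1 → #2 → #3 → #5 → #4

1. #1 poll() → empty, leaving queue <>
2. #2 offer(97), leaving queue <97>
3. #3 offer(15), leaving queue <97,15>
4. #5 poll() → 97, leaving queue <15>
5. #4 poll() → 15, leaving queue <>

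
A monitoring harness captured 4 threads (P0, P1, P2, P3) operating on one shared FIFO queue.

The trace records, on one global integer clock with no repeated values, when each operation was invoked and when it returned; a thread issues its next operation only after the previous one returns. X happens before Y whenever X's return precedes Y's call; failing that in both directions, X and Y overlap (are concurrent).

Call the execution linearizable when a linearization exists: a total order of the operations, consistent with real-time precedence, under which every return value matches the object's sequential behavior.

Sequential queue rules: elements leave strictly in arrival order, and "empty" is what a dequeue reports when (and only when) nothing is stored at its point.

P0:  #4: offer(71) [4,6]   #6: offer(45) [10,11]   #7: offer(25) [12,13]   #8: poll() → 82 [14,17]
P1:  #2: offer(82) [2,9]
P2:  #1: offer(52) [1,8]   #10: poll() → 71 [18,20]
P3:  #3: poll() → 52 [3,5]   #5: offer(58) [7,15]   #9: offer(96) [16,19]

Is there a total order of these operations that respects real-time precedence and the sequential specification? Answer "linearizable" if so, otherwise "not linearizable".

one valid linearization: #1, #2, #3, #4, #5, #6, #7, #8, #9, #10
step 1: #1 offer(52) — queue <52>
step 2: #2 offer(82) — queue <52,82>
step 3: #3 poll() → 52 — queue <82>
step 4: #4 offer(71) — queue <82,71>
step 5: #5 offer(58) — queue <82,71,58>
step 6: #6 offer(45) — queue <82,71,58,45>
step 7: #7 offer(25) — queue <82,71,58,45,25>
step 8: #8 poll() → 82 — queue <71,58,45,25>
step 9: #9 offer(96) — queue <71,58,45,25,96>
step 10: #10 poll() → 71 — queue <58,45,25,96>

linearizable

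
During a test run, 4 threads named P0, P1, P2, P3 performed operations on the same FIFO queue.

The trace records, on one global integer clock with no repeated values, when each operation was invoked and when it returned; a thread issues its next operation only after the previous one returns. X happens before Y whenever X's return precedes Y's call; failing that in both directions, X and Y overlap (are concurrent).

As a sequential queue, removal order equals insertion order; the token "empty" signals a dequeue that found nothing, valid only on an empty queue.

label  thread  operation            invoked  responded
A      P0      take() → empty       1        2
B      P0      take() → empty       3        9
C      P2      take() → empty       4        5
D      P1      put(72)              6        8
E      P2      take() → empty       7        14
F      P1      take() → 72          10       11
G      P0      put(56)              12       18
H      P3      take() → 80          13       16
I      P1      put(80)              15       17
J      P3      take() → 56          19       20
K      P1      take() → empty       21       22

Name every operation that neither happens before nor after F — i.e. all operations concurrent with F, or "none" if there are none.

concurrent with F ([10,11]): every op whose interval crosses 10..11
A [1,2]: before
B [3,9]: before
C [4,5]: before
D [6,8]: before
E [7,14]: concurrent
G [12,18]: after
H [13,16]: after
I [15,17]: after
J [19,20]: after
K [21,22]: after

E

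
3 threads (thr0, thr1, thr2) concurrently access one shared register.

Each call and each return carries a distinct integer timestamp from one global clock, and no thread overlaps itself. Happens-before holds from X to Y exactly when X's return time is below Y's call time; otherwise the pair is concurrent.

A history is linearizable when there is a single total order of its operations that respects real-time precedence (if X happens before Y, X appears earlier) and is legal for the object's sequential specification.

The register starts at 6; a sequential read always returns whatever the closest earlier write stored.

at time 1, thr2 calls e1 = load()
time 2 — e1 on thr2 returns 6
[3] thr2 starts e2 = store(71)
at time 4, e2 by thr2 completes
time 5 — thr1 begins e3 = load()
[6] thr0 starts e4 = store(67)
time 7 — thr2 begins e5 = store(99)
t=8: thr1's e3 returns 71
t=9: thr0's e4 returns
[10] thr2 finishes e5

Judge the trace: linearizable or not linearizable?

a witness: e1, e2, e3, e4, e5
step 1: e1 load() → 6 — value 6
step 2: e2 store(71) — value 71
step 3: e3 load() → 71 — value 71
step 4: e4 store(67) — value 67
step 5: e5 store(99) — value 99

linearizable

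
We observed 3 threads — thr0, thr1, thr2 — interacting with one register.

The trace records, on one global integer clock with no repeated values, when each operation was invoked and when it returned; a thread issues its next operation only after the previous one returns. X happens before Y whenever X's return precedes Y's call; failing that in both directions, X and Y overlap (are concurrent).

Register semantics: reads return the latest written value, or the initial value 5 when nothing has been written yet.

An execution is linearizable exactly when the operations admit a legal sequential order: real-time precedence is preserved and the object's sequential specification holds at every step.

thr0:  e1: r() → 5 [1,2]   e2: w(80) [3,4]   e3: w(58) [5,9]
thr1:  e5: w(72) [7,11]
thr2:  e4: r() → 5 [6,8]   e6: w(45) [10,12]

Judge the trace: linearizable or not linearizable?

the violation lands at event 8, e4's response at time 8: events 1..7 linearize, events 1..8 do not
exactly one order of the 3 completed ops respects real time; the register replay fails
no escape via the 2 pending operations (e3, e5): every completion choice fails
for example e1, e2, e4 (pending dropped) fails at step 3: e4 r() → 5 is not legal there

not linearizable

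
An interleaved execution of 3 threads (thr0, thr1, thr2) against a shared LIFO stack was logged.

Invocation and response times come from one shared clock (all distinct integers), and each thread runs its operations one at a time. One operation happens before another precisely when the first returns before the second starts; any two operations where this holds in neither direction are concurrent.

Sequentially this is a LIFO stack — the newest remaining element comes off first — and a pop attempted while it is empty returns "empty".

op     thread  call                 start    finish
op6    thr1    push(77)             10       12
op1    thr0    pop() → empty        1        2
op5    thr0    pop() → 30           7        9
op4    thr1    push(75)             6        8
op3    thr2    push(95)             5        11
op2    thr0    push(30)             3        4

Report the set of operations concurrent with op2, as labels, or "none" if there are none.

none

op2 spans [3,4]: anything still running between times 3 and 4 counts as concurrent
op1 [1,2]: before
op3 [5,11]: after
op4 [6,8]: after
op5 [7,9]: after
op6 [10,12]: after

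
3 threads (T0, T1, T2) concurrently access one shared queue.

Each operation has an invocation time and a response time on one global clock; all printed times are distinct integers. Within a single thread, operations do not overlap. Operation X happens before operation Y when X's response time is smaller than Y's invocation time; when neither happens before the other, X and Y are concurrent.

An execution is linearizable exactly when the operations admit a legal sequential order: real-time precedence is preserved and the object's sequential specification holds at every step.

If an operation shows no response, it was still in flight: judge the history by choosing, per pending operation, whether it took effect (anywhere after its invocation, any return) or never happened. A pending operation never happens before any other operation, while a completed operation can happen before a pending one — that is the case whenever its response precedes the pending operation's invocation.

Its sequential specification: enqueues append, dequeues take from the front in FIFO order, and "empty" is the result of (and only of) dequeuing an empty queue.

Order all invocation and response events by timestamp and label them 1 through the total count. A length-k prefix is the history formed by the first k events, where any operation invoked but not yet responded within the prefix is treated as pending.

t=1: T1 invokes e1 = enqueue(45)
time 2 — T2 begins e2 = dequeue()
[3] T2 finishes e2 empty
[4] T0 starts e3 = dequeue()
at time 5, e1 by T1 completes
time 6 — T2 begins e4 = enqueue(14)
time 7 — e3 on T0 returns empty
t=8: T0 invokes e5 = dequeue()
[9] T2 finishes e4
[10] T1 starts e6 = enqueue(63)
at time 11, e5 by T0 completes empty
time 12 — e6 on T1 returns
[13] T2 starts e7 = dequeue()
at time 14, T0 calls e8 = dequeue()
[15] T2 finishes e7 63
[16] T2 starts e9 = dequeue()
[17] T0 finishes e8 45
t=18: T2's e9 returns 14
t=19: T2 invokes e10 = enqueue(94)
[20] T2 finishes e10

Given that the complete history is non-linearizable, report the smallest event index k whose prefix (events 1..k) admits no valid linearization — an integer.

events 1..10 are linearizable, e.g. via e2, e3, e1, e4:
step 1: e2 dequeue() → empty — queue <>
step 2: e3 dequeue() → empty — queue <>
step 3: e1 enqueue(45) — queue <45>
step 4: e4 enqueue(14) — queue <45,14>
with event 11 included (e5 responding at time 11), all real-time-consistent orders fail
no completion choice of the 1 pending operation (e6) rescues it — every subset was tried
e.g. e1, e2, e3, e4, e5 (pending dropped): illegal at step 2, since e2 dequeue() → empty cannot apply there
e.g. e1, e2, e3, e5, e4 (pending dropped): illegal at step 2, since e2 dequeue() → empty cannot apply there

11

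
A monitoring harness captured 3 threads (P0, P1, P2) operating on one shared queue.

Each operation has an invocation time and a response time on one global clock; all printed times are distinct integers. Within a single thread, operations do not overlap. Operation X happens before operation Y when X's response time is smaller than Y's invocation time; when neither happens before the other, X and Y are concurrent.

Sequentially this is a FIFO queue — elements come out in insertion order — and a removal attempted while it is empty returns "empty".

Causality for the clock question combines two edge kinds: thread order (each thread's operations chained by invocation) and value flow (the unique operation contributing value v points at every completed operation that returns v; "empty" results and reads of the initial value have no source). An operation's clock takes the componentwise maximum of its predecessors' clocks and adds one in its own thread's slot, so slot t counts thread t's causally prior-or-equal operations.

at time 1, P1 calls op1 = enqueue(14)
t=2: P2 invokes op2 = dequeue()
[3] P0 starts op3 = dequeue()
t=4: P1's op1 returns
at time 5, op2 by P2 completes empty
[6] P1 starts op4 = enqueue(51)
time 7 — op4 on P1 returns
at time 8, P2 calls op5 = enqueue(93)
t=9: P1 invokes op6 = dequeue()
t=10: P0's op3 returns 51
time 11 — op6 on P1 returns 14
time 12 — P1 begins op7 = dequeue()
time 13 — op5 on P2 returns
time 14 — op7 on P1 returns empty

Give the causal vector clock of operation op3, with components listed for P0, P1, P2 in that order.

invoked at 2, op2 has no predecessors; its own P2 bump gives (0, 0, 1)
invoked at 1, op1 has no predecessors; its own P1 bump gives (0, 1, 0)
invoked at 8, op5 merges VC(op2)=(0, 0, 1) and bumps P2's slot → (0, 0, 2)
invoked at 6, op4 merges VC(op1)=(0, 1, 0) and bumps P1's slot → (0, 2, 0)
invoked at 9, op6 merges VC(op1)=(0, 1, 0), VC(op4)=(0, 2, 0) and bumps P1's slot → (0, 3, 0)
invoked at 3, op3 merges VC(op4)=(0, 2, 0) and bumps P0's slot → (1, 2, 0)
invoked at 12, op7 merges VC(op6)=(0, 3, 0) and bumps P1's slot → (0, 4, 0)
target: VC(op3) = (1, 2, 0)

(1, 2, 0)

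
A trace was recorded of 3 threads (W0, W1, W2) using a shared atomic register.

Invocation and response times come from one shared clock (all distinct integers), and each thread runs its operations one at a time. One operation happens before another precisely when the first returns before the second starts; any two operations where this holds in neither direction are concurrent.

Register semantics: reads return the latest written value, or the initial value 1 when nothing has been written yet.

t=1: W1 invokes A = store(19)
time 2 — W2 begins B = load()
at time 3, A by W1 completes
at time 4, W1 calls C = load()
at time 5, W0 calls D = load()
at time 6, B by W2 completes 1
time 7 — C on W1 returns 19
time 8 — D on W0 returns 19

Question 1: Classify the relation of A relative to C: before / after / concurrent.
Answer: before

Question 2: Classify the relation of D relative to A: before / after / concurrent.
Answer: after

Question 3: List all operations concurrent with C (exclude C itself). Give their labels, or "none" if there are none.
Answer: B, D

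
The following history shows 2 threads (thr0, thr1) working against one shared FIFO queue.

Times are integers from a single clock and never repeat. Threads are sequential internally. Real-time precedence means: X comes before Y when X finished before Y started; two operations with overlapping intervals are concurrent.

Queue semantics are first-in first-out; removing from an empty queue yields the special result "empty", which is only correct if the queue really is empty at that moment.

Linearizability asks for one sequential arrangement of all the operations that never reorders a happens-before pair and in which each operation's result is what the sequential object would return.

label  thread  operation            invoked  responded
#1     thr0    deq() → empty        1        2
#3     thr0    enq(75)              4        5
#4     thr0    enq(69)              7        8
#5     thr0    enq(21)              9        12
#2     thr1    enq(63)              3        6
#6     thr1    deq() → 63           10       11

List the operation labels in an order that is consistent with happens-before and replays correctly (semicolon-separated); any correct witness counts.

#1; #2; #3; #4; #5; #6

after step 1 (#1 deq() → empty): queue <>
after step 2 (#2 enq(63)): queue <63>
after step 3 (#3 enq(75)): queue <63,75>
after step 4 (#4 enq(69)): queue <63,75,69>
after step 5 (#5 enq(21)): queue <63,75,69,21>
after step 6 (#6 deq() → 63): queue <75,69,21>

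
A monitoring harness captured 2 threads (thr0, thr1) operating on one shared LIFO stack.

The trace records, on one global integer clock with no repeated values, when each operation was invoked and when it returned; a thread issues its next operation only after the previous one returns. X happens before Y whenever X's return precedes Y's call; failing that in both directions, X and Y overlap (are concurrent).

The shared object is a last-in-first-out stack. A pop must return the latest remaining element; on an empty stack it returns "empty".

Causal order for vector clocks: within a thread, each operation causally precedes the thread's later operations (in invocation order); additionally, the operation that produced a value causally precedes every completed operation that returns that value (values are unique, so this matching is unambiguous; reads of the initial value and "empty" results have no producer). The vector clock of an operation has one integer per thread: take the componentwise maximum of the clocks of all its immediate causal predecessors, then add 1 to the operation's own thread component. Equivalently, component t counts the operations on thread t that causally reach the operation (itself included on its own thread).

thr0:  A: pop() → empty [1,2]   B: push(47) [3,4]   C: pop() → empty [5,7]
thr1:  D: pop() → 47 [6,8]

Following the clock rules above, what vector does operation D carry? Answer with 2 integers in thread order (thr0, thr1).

(2, 1)

no predecessors for A (invoked 1): thr0 increments from zero → (1, 0)
invoked at 3, B merges VC(A)=(1, 0) and bumps thr0's slot → (2, 0)
invoked at 6, D merges VC(B)=(2, 0) and bumps thr1's slot → (2, 1)
invoked at 5, C merges VC(B)=(2, 0) and bumps thr0's slot → (3, 0)
target: VC(D) = (2, 1)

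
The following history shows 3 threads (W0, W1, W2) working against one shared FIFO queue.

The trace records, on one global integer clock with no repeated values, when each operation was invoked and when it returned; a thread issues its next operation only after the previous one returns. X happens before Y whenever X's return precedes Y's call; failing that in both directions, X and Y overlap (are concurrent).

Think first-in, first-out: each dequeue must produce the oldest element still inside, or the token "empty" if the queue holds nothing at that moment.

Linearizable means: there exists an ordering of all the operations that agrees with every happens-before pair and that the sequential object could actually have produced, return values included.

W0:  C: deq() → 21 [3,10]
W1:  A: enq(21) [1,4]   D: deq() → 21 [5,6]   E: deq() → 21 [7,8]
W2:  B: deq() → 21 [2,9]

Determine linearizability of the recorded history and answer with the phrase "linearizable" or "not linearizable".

not linearizable

through event 7 a valid linearization exists; event 8 (E responding at time 8) ends that
a single order respects real time; the 3 completed FIFO queue operations fail replay along it
completion choices over the 2 pending operations (B, C) were checked; none helps
take A, D, E (pending dropped): step 3 already fails, because E deq() → 21 cannot occur there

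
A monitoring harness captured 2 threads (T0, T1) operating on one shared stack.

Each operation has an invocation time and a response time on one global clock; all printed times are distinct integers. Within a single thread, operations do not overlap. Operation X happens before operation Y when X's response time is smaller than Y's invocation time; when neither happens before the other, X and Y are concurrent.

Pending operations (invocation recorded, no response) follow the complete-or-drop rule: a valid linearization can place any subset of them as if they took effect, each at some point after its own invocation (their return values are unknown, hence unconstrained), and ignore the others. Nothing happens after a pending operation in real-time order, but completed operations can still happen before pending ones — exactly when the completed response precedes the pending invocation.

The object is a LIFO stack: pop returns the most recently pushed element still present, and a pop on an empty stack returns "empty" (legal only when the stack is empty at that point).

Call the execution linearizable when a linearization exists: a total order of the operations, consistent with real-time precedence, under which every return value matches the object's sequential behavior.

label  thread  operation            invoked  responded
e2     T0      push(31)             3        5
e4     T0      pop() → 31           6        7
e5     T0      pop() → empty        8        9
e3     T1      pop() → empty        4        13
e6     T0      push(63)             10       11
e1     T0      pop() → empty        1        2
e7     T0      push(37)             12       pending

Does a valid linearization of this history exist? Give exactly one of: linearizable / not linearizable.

linearizable

one valid linearization: e1, e2, e4, e3, e5, e6
1. e1 pop() → empty, leaving stack <>
2. e2 push(31), leaving stack <31>
3. e4 pop() → 31, leaving stack <>
4. e3 pop() → empty, leaving stack <>
5. e5 pop() → empty, leaving stack <>
6. e6 push(63), leaving stack <63>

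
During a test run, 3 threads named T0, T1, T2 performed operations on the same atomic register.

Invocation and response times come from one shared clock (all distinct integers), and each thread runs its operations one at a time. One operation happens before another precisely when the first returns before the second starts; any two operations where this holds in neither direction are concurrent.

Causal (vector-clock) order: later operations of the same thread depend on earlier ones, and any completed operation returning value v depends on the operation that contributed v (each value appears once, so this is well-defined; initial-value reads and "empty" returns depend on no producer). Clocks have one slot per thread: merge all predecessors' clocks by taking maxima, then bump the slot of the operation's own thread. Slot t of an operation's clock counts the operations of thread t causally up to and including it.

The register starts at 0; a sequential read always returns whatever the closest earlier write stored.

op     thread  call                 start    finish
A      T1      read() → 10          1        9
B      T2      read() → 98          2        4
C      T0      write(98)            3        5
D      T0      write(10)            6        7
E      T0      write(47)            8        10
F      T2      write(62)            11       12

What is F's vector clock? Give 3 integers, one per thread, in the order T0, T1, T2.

(1, 0, 2)

C (invocation 3): nothing precedes it; T0's component alone gives (1, 0, 0)
from VC(C)=(1, 0, 0), B (invoked 2) maxes components and bumps T2 → (1, 0, 1)
from VC(C)=(1, 0, 0), D (invoked 6) maxes components and bumps T0 → (2, 0, 0)
from VC(B)=(1, 0, 1), F (invoked 11) maxes components and bumps T2 → (1, 0, 2)
from VC(D)=(2, 0, 0), A (invoked 1) maxes components and bumps T1 → (2, 1, 0)
from VC(D)=(2, 0, 0), E (invoked 8) maxes components and bumps T0 → (3, 0, 0)
target: VC(F) = (1, 0, 2)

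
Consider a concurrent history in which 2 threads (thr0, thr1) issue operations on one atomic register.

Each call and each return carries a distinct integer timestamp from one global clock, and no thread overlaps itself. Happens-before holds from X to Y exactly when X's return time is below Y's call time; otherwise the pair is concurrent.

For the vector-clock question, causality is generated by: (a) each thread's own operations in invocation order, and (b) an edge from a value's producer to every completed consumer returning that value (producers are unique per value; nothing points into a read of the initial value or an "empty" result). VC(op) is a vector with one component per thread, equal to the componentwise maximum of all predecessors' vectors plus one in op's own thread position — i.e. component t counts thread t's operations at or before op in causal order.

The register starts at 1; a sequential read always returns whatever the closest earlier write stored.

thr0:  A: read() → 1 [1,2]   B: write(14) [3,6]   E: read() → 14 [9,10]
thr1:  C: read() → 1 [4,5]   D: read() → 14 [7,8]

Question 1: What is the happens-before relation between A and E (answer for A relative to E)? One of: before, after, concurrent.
before

A spans [1,2], E spans [9,10]
resp(A)=2 < inv(E)=9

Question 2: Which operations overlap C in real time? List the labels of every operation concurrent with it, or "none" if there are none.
B

C spans [4,5]: anything still running between times 4 and 5 counts as concurrent
A [1,2]: before
B [3,6]: concurrent
D [7,8]: after
E [9,10]: after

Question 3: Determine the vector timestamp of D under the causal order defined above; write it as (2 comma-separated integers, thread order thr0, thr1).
(2, 2)

no predecessors for C (invoked 4): thr1 increments from zero → (0, 1)
no predecessors for A (invoked 1): thr0 increments from zero → (1, 0)
VC(B, invoked at 3): max of VC(A)=(1, 0), then +1 on thread thr0 → (2, 0)
VC(E, invoked at 9): max of VC(B)=(2, 0), then +1 on thread thr0 → (3, 0)
VC(D, invoked at 7): max of VC(B)=(2, 0), VC(C)=(0, 1), then +1 on thread thr1 → (2, 2)
target: VC(D) = (2, 2)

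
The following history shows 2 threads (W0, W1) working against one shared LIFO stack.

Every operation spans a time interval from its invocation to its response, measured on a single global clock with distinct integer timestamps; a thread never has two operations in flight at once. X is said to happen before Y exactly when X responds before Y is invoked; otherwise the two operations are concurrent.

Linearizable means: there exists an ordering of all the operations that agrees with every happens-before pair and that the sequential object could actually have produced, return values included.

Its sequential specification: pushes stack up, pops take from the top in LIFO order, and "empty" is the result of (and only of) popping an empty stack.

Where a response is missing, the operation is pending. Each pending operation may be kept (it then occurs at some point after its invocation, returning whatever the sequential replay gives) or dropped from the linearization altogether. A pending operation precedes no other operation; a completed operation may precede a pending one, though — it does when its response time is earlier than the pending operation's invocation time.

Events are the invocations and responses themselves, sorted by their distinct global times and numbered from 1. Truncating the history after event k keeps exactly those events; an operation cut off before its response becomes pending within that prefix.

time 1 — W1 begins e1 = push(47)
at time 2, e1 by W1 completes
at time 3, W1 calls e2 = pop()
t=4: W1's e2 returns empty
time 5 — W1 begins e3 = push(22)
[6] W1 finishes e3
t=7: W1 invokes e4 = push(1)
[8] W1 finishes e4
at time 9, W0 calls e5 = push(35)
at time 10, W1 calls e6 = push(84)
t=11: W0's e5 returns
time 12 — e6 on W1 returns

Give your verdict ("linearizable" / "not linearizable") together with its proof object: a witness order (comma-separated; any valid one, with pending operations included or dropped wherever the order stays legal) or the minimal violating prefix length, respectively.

events 1..3 are fine; event 4 — the response of e2 at time 4 — makes the prefix non-linearizable
exactly one order of the 2 completed ops respects real time; the LIFO stack replay fails
take e1, e2: step 2 already fails, because e2 pop() → empty cannot occur there

not linearizable — minimal violating prefix: 4 events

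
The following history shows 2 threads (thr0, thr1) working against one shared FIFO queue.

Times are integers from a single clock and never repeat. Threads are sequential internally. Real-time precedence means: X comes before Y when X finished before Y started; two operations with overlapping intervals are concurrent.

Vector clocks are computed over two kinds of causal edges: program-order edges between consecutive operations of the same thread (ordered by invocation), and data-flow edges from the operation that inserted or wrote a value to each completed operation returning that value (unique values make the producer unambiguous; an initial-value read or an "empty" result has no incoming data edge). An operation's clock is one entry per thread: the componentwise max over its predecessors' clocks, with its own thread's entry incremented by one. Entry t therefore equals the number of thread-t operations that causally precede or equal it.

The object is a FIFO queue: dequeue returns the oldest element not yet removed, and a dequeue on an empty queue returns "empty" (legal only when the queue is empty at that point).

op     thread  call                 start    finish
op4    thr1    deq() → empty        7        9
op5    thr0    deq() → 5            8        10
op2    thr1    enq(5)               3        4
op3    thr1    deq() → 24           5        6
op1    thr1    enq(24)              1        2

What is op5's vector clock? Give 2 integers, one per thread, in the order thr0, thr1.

(1, 2)

VC(op1, invoked at 1): no causal predecessors; +1 on thr1 → (0, 1)
VC(op2, invoked at 3): max of VC(op1)=(0, 1), then +1 on thread thr1 → (0, 2)
VC(op3, invoked at 5): max of VC(op1)=(0, 1), VC(op2)=(0, 2), then +1 on thread thr1 → (0, 3)
VC(op5, invoked at 8): max of VC(op2)=(0, 2), then +1 on thread thr0 → (1, 2)
VC(op4, invoked at 7): max of VC(op3)=(0, 3), then +1 on thread thr1 → (0, 4)
target: VC(op5) = (1, 2)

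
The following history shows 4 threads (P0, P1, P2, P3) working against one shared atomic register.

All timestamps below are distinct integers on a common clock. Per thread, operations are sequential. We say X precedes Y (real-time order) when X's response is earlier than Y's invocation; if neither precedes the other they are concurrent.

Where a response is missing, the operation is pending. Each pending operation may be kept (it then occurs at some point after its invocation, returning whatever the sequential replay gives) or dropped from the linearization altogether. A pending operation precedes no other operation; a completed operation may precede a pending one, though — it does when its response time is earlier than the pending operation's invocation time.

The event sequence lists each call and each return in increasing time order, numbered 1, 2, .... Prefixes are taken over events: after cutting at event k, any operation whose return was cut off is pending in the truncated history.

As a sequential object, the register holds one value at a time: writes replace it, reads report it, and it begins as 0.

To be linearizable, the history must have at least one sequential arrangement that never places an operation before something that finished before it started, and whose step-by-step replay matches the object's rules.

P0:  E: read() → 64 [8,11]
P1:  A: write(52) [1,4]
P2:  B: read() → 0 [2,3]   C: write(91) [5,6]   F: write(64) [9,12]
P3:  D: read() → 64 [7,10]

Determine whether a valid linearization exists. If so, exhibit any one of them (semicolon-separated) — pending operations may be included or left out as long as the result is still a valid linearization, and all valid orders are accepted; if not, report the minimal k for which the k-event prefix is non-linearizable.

step 1: B read() → 0 — value 0
step 2: A write(52) — value 52
step 3: C write(91) — value 91
step 4: F write(64) — value 64
step 5: D read() → 64 — value 64
step 6: E read() → 64 — value 64

linearizable — witness: B; A; C; F; D; E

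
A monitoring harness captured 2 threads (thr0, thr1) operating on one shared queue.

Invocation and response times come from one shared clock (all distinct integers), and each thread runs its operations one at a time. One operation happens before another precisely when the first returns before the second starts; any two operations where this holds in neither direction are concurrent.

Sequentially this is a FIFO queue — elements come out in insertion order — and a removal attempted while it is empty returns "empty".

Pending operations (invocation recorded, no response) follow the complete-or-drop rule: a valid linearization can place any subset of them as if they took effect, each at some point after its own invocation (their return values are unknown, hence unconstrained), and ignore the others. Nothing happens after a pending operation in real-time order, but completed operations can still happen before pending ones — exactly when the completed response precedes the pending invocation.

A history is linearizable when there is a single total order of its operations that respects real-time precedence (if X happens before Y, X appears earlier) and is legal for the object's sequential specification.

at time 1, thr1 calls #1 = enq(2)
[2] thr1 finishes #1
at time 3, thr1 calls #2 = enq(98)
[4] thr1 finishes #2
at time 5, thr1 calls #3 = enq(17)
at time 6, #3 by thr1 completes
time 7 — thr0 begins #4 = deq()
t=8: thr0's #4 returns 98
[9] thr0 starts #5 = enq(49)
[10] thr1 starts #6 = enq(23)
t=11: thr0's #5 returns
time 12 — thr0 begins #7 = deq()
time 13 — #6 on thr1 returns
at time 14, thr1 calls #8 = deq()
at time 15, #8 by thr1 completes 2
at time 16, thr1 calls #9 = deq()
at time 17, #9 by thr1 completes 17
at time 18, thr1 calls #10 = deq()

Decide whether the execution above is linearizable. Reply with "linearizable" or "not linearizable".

not linearizable

events 1..7 are fine; event 8 — the response of #4 at time 8 — makes the prefix non-linearizable
one real-time candidate order over the 4 completed operations — the queue replay rejects it
sample order #1, #2, #3, #4 stalls at step 4 — #4 deq() → 98 has no legal effect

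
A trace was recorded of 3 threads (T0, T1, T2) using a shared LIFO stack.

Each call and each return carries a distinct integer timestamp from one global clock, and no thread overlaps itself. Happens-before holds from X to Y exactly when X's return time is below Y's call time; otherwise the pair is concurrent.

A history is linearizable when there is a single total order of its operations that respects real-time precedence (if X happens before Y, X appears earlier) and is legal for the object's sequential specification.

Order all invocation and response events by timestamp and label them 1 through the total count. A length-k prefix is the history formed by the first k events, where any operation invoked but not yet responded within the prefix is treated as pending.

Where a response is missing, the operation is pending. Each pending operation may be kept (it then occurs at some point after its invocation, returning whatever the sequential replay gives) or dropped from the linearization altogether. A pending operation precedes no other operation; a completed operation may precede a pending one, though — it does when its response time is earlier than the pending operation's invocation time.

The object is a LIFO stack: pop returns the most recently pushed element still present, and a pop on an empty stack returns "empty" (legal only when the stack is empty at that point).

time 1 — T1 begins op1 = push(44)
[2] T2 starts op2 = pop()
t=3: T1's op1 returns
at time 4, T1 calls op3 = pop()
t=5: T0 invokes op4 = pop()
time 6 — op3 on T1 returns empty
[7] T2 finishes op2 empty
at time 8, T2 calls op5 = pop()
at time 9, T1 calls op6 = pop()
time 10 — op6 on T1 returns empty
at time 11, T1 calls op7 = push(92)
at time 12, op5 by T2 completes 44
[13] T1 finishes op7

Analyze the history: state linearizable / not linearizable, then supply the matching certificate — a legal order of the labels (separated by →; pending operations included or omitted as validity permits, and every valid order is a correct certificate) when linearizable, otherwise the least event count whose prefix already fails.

not linearizable — minimal violating prefix: 12 events

cut after 11 events: linearizable; cut after 12 events (op5 responds, time 12): not linearizable
every one of the 6 real-time-consistent orders over 5 completed LIFO stack ops fails the sequential spec
including or dropping the 2 pending operations (op4, op7) in any combination fails
for example op1, op2, op3, op5, op6 (pending dropped) fails at step 2: op2 pop() → empty is not legal there
for example op1, op2, op3, op6, op5 (pending dropped) fails at step 2: op2 pop() → empty is not legal there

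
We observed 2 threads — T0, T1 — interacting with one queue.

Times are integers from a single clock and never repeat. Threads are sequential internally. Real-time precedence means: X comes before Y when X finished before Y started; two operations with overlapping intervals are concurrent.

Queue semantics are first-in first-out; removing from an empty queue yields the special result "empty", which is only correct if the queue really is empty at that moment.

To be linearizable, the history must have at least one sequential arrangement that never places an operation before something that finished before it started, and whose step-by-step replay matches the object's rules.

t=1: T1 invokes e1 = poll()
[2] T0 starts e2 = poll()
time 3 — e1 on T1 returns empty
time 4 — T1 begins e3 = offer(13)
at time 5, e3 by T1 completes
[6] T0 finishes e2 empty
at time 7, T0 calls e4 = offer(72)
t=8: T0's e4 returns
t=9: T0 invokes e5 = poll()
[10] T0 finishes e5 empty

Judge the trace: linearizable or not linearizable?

not linearizable

through event 9 a valid linearization exists; event 10 (e5 responding at time 10) ends that
the 5 completed operations admit 3 real-time orders; each fails the queue replay
take e1, e2, e3, e4, e5: step 5 already fails, because e5 poll() → empty cannot occur there
take e1, e3, e2, e4, e5: step 3 already fails, because e2 poll() → empty cannot occur there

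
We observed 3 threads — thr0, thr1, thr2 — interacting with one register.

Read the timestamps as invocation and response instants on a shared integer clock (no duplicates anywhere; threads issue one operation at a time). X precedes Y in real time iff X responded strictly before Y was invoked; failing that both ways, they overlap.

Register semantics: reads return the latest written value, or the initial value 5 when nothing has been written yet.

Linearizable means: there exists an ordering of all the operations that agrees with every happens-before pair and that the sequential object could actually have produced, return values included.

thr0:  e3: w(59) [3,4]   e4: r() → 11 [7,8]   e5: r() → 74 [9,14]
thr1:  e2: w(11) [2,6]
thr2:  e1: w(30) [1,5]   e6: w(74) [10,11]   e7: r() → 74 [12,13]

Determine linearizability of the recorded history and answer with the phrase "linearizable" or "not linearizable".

witness order: e1, e3, e2, e4, e6, e5, e7
after step 1 (e1 w(30)): value 30
after step 2 (e3 w(59)): value 59
after step 3 (e2 w(11)): value 11
after step 4 (e4 r() → 11): value 11
after step 5 (e6 w(74)): value 74
after step 6 (e5 r() → 74): value 74
after step 7 (e7 r() → 74): value 74

linearizable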